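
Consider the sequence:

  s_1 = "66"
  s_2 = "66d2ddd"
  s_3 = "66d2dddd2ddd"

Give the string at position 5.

The strings grow by a fixed suffix d2ddd each time.
From 66d2dddd2ddd, 2 further steps: 66d2dddd2ddd → 66d2dddd2dddd2ddd → (answer).

66d2dddd2dddd2dddd2ddd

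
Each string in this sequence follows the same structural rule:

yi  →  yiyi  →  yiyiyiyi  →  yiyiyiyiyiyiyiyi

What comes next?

Every step duplicates the string.
Doubling yiyiyiyiyiyiyiyi:

yiyiyiyiyiyiyiyiyiyiyiyiyiyiyiyi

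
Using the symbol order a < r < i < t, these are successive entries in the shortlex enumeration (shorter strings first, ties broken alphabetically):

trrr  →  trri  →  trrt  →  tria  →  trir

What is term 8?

Advancing 3 positions from trir through trir → trii → trit reaches term 8.

trta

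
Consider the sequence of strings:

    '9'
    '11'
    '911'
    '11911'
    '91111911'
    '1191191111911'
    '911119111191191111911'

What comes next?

This is a Fibonacci-style word recurrence s(k) = s(k−2)·s(k−1): e.g. 9·11 = 911.
Continuing: 1191191111911 · 911119111191191111911 gives term 8.

1191191111911911119111191191111911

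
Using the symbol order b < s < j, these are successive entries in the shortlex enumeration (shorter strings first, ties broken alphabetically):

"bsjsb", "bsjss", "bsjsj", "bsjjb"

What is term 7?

Continuing the enumeration 3 steps past bsjjb: bsjjb → bsjjs → bsjjj → (answer).

bjbbb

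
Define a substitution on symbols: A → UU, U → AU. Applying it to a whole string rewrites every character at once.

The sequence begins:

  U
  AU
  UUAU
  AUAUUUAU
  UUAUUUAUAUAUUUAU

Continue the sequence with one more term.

AUAUUUAUAUAUUUAUUUAUUUAUAUAUUUAU

Replace each of the 16 characters of UUAUUUAUAUAUUUAU in place — AU AU UU AU AU AU UU AU UU AU UU AU AU AU UU AU — and concatenate.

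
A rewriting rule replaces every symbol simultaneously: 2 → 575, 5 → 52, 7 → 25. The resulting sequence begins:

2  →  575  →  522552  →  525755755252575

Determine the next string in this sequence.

525755225525225525257552575522552

φ(525755755252575) expands symbol-by-symbol to 52 575 52 25 52 52 25 52 52 575 52 575 52 25 52; joining the 15 pieces gives the next term.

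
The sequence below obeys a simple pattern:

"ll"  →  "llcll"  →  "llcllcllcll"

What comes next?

Each string is two copies of the previous one joined by 'c'.
One more doubling of llcllcllcll gives the answer.

llcllcllcllcllcllcllcll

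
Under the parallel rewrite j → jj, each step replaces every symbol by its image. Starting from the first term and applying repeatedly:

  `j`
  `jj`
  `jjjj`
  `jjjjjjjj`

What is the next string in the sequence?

jjjjjjjjjjjjjjjj

Rewriting each symbol of jjjjjjjj: j→jj, j→jj, j→jj, j→jj, j→jj, j→jj, j→jj, j→jj, which concatenates to jj jj jj jj jj jj jj jj.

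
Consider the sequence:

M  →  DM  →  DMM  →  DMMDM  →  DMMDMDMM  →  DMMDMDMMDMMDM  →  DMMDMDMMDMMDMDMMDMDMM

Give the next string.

This is a Fibonacci-style word recurrence s(k) = s(k−1)·s(k−2): e.g. DM·M = DMM.
The next term joins DMMDMDMMDMMDMDMMDMDMM and DMMDMDMMDMMDM.

DMMDMDMMDMMDMDMMDMDMMDMMDMDMMDMMDM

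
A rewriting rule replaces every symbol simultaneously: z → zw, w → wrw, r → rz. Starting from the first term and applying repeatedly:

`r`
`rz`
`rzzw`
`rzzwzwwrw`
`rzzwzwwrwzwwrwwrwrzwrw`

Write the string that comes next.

Replace each of the 22 characters of rzzwzwwrwzwwrwwrwrzwrw in place — rz zw zw wrw zw wrw wrw rz wrw zw wrw wrw rz wrw wrw rz wrw rz zw wrw rz wrw — and concatenate.

rzzwzwwrwzwwrwwrwrzwrwzwwrwwrwrzwrwwrwrzwrwrzzwwrwrzwrw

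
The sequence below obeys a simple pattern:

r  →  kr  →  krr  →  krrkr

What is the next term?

krrkrkrr

From term 3 onward, concatenate the last term with the second-to-last: kr·r = krr, krr·kr = krrkr, …
Continuing: krrkr · krr gives term 5.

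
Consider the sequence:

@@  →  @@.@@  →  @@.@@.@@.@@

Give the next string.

@@.@@.@@.@@.@@.@@.@@.@@

s(k+1) = s(k)·.·s(k) — each term doubles the last with '.' between the halves.
One more doubling of @@.@@.@@.@@ gives the answer.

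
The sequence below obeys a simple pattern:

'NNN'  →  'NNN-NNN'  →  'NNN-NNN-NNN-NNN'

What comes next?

Each string is two copies of the previous one joined by '-'.
So the next term is two copies of NNN-NNN-NNN-NNN with '-' between the halves.

NNN-NNN-NNN-NNN-NNN-NNN-NNN-NNN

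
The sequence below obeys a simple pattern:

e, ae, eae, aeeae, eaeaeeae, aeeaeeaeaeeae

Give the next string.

This is a Fibonacci-style word recurrence s(k) = s(k−2)·s(k−1): e.g. e·ae = eae.
Continuing: eaeaeeae · aeeaeeaeaeeae gives term 7.

eaeaeeaeaeeaeeaeaeeae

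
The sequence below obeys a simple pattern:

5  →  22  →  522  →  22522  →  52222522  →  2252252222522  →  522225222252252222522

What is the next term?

2252252222522522225222252252222522

From term 3 onward, concatenate the second-to-last term with the last: 5·22 = 522, 22·522 = 22522, …
The next term joins 2252252222522 and 522225222252252222522.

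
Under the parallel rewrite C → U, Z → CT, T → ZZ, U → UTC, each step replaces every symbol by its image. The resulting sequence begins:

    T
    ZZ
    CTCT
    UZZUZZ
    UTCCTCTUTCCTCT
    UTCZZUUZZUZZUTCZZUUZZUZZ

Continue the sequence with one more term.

Replace each of the 24 characters of UTCZZUUZZUZZUTCZZUUZZUZZ in place — UTC ZZ U CT CT UTC UTC CT CT UTC CT CT UTC ZZ U CT CT UTC UTC CT CT UTC CT CT — and concatenate.

UTCZZUCTCTUTCUTCCTCTUTCCTCTUTCZZUCTCTUTCUTCCTCTUTCCTCT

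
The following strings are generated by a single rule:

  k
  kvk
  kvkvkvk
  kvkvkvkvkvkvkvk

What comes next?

Each string is two copies of the previous one joined by 'v'.
So the next term is two copies of kvkvkvkvkvkvkvk with 'v' between the halves.

kvkvkvkvkvkvkvkvkvkvkvkvkvkvkvk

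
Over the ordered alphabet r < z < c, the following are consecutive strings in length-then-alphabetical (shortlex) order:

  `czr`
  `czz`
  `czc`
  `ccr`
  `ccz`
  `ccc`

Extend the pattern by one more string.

rrrr

ccc is the last string of length 3, so the next is the first of length 4: r repeated 4 times.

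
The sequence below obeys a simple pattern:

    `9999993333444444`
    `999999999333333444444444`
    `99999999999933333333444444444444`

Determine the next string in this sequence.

Term n consists of 3n+3 9's, followed by 2n+2 3's, followed by 3n+3 4's (n = 1, 2, …).
At n = 4 the blocks have lengths 15, 10, 15.

9999999999999993333333333444444444444444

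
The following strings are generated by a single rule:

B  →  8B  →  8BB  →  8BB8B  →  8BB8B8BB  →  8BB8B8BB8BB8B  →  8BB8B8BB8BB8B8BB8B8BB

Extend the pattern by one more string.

8BB8B8BB8BB8B8BB8B8BB8BB8B8BB8BB8B

This is a Fibonacci-style word recurrence s(k) = s(k−1)·s(k−2): e.g. 8B·B = 8BB.
So term 8 is 8BB8B8BB8BB8B8BB8B8BB·8BB8B8BB8BB8B.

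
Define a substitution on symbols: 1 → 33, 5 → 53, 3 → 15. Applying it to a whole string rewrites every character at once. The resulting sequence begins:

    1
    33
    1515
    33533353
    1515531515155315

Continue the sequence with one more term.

Replace each of the 16 characters of 1515531515155315 in place — 33 53 33 53 53 15 33 53 33 53 33 53 53 15 33 53 — and concatenate.

33533353531533533353335353153353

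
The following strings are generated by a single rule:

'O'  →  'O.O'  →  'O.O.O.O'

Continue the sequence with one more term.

O.O.O.O.O.O.O.O

s(k+1) = s(k)·.·s(k) — each term doubles the last with '.' between the halves.
So the next term is two copies of O.O.O.O with '.' between the halves.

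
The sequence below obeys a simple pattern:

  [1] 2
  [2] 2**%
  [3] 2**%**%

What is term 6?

Each term is the previous one with **% appended.
From 2**%**%, 3 further steps: 2**%**% → 2**%**%**% → 2**%**%**%**% → (answer).

2**%**%**%**%**%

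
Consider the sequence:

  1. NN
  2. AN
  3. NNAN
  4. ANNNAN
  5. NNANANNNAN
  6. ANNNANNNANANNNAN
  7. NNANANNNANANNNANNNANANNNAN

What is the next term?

This is a Fibonacci-style word recurrence s(k) = s(k−2)·s(k−1): e.g. NN·AN = NNAN.
The next term joins ANNNANNNANANNNAN and NNANANNNANANNNANNNANANNNAN.

ANNNANNNANANNNANNNANANNNANANNNANNNANANNNAN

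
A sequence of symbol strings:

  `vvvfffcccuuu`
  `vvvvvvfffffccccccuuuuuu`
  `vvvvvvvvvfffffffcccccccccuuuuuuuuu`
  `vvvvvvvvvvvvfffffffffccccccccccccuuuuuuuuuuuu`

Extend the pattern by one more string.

Each string has the form v^{3n} f^{2n+1} c^{3n} u^{3n} (n = 1, 2, …).
For the next term, n = 5, so the run lengths are 15, 11, 15, 15.

vvvvvvvvvvvvvvvfffffffffffcccccccccccccccuuuuuuuuuuuuuuu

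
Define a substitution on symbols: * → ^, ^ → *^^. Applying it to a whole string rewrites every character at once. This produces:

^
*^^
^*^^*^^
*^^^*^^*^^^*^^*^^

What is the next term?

Replace each of the 17 characters of *^^^*^^*^^^*^^*^^ in place — ^ *^^ *^^ *^^ ^ *^^ *^^ ^ *^^ *^^ *^^ ^ *^^ *^^ ^ *^^ *^^ — and concatenate.

^*^^*^^*^^^*^^*^^^*^^*^^*^^^*^^*^^^*^^*^^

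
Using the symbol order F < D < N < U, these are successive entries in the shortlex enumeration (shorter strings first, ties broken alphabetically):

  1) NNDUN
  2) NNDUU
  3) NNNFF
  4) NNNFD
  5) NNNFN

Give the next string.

NNNFU

The successor of NNNFN increments the rightmost position that isn't already U and resets every position after it to F.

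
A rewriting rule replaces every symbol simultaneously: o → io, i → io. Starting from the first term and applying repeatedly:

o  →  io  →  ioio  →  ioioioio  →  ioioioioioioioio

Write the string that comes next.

Rewriting the 16 symbols of ioioioioioioioio one by one yields io io io io io io io io io io io io io io io io; concatenated:

ioioioioioioioioioioioioioioioio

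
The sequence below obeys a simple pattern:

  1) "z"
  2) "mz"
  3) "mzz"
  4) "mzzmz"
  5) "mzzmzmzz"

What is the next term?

mzzmzmzzmzzmz

Each term (from the third on) is the previous term followed by the one before it: term 3 = mz·z = mzz.
Continuing: mzzmzmzz · mzzmz gives term 6.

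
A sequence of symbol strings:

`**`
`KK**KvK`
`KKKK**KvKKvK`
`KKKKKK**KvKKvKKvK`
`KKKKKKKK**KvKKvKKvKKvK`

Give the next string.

s(k+1) = KK·s(k)·KvK, so each term gains KK as a prefix and KvK as a suffix.
Applying this once more to KKKKKKKK**KvKKvKKvKKvK:

KKKKKKKKKK**KvKKvKKvKKvKKvK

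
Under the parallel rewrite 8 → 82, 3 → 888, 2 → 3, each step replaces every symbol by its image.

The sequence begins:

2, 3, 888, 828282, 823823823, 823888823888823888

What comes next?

Rewriting the 18 symbols of 823888823888823888 one by one yields 82 3 888 82 82 82 82 3 888 82 82 82 82 3 888 82 82 82; concatenated:

823888828282823888828282823888828282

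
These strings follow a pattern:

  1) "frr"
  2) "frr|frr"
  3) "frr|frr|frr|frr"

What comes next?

frr|frr|frr|frr|frr|frr|frr|frr

Each string is two copies of the previous one joined by '|'.
One more doubling of frr|frr|frr|frr gives the answer.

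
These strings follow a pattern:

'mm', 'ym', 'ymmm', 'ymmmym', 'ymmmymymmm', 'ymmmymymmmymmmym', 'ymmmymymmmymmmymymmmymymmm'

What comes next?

From term 3 onward, concatenate the last term with the second-to-last: ym·mm = ymmm, ymmm·ym = ymmmym, …
The next term joins ymmmymymmmymmmymymmmymymmm and ymmmymymmmymmmym.

ymmmymymmmymmmymymmmymymmmymmmymymmmymmmym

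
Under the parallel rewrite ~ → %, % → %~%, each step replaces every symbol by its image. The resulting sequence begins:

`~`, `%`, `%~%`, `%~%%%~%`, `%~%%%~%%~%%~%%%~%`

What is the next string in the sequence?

%~%%%~%%~%%~%%%~%%~%%%~%%~%%%~%%~%%~%%%~%

Applying the rule to each of the 17 symbols of %~%%%~%%~%%~%%%~% gives the pieces %~% % %~% %~% %~% % %~% %~% % %~% %~% % %~% %~% %~% % %~%, which concatenate to the answer.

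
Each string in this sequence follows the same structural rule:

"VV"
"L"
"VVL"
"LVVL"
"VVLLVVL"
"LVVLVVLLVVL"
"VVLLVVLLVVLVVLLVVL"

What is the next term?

Each term (from the third on) is the two preceding terms concatenated in order: term 3 = VV·L = VVL.
So term 8 is LVVLVVLLVVL·VVLLVVLLVVLVVLLVVL.

LVVLVVLLVVLVVLLVVLLVVLVVLLVVL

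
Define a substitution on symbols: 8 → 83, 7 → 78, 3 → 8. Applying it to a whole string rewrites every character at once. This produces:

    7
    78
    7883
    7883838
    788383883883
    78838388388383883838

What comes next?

Applying the rule to each of the 20 symbols of 78838388388383883838 gives the pieces 78 83 83 8 83 8 83 83 8 83 83 8 83 8 83 83 8 83 8 83, which concatenate to the answer.

788383883883838838388388383883883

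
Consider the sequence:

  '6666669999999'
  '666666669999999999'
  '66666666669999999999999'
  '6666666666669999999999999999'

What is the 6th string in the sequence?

Each string has the form 6^{2n+2} 9^{3n+1}, where the shown terms are n = 2, 3, 4, 5.
At n = 7 the blocks have lengths 16, 22.

66666666666666669999999999999999999999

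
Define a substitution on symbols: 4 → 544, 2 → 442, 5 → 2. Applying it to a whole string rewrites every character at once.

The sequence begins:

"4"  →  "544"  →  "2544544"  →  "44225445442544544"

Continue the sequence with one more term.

Replace each of the 17 characters of 44225445442544544 in place — 544 544 442 442 2 544 544 2 544 544 442 2 544 544 2 544 544 — and concatenate.

5445444424422544544254454444225445442544544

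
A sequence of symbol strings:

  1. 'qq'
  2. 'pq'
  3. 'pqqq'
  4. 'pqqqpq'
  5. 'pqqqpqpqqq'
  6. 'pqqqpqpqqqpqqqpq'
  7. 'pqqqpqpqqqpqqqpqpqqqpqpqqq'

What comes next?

pqqqpqpqqqpqqqpqpqqqpqpqqqpqqqpqpqqqpqqqpq

From term 3 onward, concatenate the last term with the second-to-last: pq·qq = pqqq, pqqq·pq = pqqqpq, …
The next term joins pqqqpqpqqqpqqqpqpqqqpqpqqq and pqqqpqpqqqpqqqpq.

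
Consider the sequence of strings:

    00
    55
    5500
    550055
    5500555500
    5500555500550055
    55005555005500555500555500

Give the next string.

This is a Fibonacci-style word recurrence s(k) = s(k−1)·s(k−2): e.g. 55·00 = 5500.
So term 8 is 55005555005500555500555500·5500555500550055.

550055550055005555005555005500555500550055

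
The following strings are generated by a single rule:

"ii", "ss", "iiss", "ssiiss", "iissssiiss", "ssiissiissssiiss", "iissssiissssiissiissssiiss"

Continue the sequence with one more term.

This is a Fibonacci-style word recurrence s(k) = s(k−2)·s(k−1): e.g. ii·ss = iiss.
The next term joins ssiissiissssiiss and iissssiissssiissiissssiiss.

ssiissiissssiissiissssiissssiissiissssiiss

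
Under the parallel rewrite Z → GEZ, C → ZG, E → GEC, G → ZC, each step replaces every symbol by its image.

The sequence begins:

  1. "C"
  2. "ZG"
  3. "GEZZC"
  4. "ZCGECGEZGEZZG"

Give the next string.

GEZZGZCGECZGZCGECGEZZCGECGEZGEZZC

Replace each of the 13 characters of ZCGECGEZGEZZG in place — GEZ ZG ZC GEC ZG ZC GEC GEZ ZC GEC GEZ GEZ ZC — and concatenate.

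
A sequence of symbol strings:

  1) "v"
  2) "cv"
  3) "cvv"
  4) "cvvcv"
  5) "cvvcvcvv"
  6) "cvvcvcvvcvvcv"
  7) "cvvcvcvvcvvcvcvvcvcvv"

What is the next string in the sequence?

From term 3 onward, concatenate the last term with the second-to-last: cv·v = cvv, cvv·cv = cvvcv, …
So term 8 is cvvcvcvvcvvcvcvvcvcvv·cvvcvcvvcvvcv.

cvvcvcvvcvvcvcvvcvcvvcvvcvcvvcvvcv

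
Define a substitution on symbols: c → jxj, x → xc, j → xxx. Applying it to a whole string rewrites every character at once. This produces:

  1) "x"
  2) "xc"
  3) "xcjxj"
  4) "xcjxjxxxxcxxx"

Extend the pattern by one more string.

Rewriting the 13 symbols of xcjxjxxxxcxxx one by one yields xc jxj xxx xc xxx xc xc xc xc jxj xc xc xc; concatenated:

xcjxjxxxxcxxxxcxcxcxcjxjxcxcxc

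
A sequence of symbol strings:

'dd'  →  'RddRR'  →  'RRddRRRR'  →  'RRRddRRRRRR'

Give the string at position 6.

RRRRRddRRRRRRRRRR

Each term wraps the previous one in R on the left and RR on the right.
From RRRddRRRRRR, 2 further steps: RRRddRRRRRR → RRRRddRRRRRRRR → (answer).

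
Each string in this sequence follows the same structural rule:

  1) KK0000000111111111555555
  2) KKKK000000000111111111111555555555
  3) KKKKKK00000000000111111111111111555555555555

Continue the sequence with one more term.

KKKKKKKK0000000000000111111111111111111555555555555555

Term n consists of 2n-2 K's, followed by 2n+3 0's, followed by 3n+3 1's, followed by 3n 5's, where the shown terms are n = 2, 3, 4.
Setting n = 5 gives 8, 13, 18, 15 characters in each block.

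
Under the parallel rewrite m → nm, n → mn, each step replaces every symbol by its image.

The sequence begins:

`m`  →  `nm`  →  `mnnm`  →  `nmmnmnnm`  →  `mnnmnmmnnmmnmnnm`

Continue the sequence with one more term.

φ(mnnmnmmnnmmnmnnm) expands symbol-by-symbol to nm mn mn nm mn nm nm mn mn nm nm mn nm mn mn nm; joining the 16 pieces gives the next term.

nmmnmnnmmnnmnmmnmnnmnmmnnmmnmnnm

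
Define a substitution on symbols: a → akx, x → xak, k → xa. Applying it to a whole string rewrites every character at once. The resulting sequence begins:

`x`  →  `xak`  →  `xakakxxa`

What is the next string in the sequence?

xakakxxaakxxaxakxakakx

Rewriting each symbol of xakakxxa: x→xak, a→akx, k→xa, a→akx, k→xa, x→xak, x→xak, a→akx, which concatenates to xak akx xa akx xa xak xak akx.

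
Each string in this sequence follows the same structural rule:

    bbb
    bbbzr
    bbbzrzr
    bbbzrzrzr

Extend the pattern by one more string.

Each term is the previous one with zr appended.
One more step from bbbzrzrzr gives the answer.

bbbzrzrzrzr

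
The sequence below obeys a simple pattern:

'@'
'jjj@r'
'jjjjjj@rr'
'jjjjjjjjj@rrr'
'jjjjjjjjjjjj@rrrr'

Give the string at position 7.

Every step adds jjj to the front and r to the end of the previous string.
From jjjjjjjjjjjj@rrrr, 2 further steps: jjjjjjjjjjjj@rrrr → jjjjjjjjjjjjjjj@rrrrr → (answer).

jjjjjjjjjjjjjjjjjj@rrrrrr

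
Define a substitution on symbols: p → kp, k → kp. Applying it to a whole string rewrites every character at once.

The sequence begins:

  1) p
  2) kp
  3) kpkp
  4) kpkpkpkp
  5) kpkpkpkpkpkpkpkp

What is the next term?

φ(kpkpkpkpkpkpkpkp) expands symbol-by-symbol to kp kp kp kp kp kp kp kp kp kp kp kp kp kp kp kp; joining the 16 pieces gives the next term.

kpkpkpkpkpkpkpkpkpkpkpkpkpkpkpkp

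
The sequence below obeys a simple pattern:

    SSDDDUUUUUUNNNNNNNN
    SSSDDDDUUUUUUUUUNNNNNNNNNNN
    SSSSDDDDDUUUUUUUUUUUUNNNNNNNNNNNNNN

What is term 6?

SSSSSSSDDDDDDDDUUUUUUUUUUUUUUUUUUUUUNNNNNNNNNNNNNNNNNNNNNNN

Term n consists of n S's, followed by n+1 D's, followed by 3n U's, followed by 3n+2 N's, where the shown terms are n = 2, 3, 4.
Setting n = 7 gives 7, 8, 21, 23 characters in each block.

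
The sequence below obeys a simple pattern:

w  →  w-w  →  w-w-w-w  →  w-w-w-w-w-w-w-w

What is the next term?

Each string is two copies of the previous one joined by '-'.
So the next term is two copies of w-w-w-w-w-w-w-w with '-' between the halves.

w-w-w-w-w-w-w-w-w-w-w-w-w-w-w-w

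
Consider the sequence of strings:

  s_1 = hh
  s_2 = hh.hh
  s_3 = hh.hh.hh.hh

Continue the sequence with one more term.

s(k+1) = s(k)·.·s(k) — each term doubles the last with '.' between the halves.
One more doubling of hh.hh.hh.hh gives the answer.

hh.hh.hh.hh.hh.hh.hh.hh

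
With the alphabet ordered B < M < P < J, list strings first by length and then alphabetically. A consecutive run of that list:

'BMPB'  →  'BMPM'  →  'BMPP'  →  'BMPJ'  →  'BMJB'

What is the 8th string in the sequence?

Stepping forward 3 times from BMJB: BMJB → BMJM → BMJP, then the target.

BMJJ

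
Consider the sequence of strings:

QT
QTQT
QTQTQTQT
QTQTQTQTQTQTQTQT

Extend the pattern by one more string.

Every step duplicates the string.
One more doubling of QTQTQTQTQTQTQTQT gives the answer.

QTQTQTQTQTQTQTQTQTQTQTQTQTQTQTQT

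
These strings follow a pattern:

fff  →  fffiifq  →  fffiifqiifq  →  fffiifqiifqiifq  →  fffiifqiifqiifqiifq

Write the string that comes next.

fffiifqiifqiifqiifqiifq

The strings grow by a fixed suffix iifq each time.
One more step from fffiifqiifqiifqiifq gives the answer.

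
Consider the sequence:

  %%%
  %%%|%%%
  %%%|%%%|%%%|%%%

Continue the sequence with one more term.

%%%|%%%|%%%|%%%|%%%|%%%|%%%|%%%

Every step duplicates the string with '|' between the halves.
One more doubling of %%%|%%%|%%%|%%% gives the answer.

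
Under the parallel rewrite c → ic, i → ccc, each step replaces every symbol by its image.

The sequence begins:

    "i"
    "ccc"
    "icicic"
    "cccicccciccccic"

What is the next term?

iciciccccicicicicccciciciciccccic

Applying the rule to each of the 15 symbols of cccicccciccccic gives the pieces ic ic ic ccc ic ic ic ic ccc ic ic ic ic ccc ic, which concatenate to the answer.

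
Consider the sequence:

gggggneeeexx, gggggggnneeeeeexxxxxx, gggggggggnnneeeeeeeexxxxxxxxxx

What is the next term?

gggggggggggnnnneeeeeeeeeexxxxxxxxxxxxxx

The n-th term is 2n+3 g's then n n's then 2n+2 e's then 4n-2 x's (n = 1, 2, …).
Setting n = 4 gives 11, 4, 10, 14 characters in each block.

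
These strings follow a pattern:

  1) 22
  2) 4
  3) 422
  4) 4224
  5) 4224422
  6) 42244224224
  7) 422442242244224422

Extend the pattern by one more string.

From term 3 onward, concatenate the last term with the second-to-last: 4·22 = 422, 422·4 = 4224, …
Continuing: 422442242244224422 · 42244224224 gives term 8.

42244224224422442242244224224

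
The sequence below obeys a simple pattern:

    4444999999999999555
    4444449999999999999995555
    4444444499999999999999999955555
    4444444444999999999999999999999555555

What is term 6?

The n-th term is 2n-2 4's then 3n+3 9's then n 5's, where the shown terms are n = 3, 4, 5, 6.
At n = 8 the blocks have lengths 14, 27, 8.

4444444444444499999999999999999999999999955555555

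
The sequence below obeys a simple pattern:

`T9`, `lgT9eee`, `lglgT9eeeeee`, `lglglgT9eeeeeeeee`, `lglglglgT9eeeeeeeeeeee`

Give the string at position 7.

Each term wraps the previous one in lg on the left and eee on the right.
From lglglglgT9eeeeeeeeeeee, 2 further steps: lglglglgT9eeeeeeeeeeee → lglglglglgT9eeeeeeeeeeeeeee → (answer).

lglglglglglgT9eeeeeeeeeeeeeeeeee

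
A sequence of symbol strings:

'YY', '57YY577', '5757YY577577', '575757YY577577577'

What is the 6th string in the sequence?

5757575757YY577577577577577

Each term wraps the previous one in 57 on the left and 577 on the right.
From 575757YY577577577, 2 further steps: 575757YY577577577 → 57575757YY577577577577 → (answer).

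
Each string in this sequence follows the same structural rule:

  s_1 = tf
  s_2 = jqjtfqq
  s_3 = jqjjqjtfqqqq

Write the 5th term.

Each term wraps the previous one in jqj on the left and qq on the right.
From jqjjqjtfqqqq, 2 further steps: jqjjqjtfqqqq → jqjjqjjqjtfqqqqqq → (answer).

jqjjqjjqjjqjtfqqqqqqqq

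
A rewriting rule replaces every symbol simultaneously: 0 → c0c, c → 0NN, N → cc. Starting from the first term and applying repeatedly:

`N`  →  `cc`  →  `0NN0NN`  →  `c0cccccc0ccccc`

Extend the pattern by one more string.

0NNc0c0NN0NN0NN0NN0NN0NNc0c0NN0NN0NN0NN0NN

Replace each of the 14 characters of c0cccccc0ccccc in place — 0NN c0c 0NN 0NN 0NN 0NN 0NN 0NN c0c 0NN 0NN 0NN 0NN 0NN — and concatenate.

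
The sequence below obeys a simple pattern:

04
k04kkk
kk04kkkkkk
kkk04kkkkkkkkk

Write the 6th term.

kkkkk04kkkkkkkkkkkkkkk

Each term wraps the previous one in k on the left and kkk on the right.
From kkk04kkkkkkkkk, 2 further steps: kkk04kkkkkkkkk → kkkk04kkkkkkkkkkkk → (answer).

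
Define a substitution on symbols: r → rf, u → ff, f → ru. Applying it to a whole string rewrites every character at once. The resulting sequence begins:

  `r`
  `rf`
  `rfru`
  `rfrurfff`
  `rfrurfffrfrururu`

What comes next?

φ(rfrurfffrfrururu) expands symbol-by-symbol to rf ru rf ff rf ru ru ru rf ru rf ff rf ff rf ff; joining the 16 pieces gives the next term.

rfrurfffrfrurururfrurfffrfffrfff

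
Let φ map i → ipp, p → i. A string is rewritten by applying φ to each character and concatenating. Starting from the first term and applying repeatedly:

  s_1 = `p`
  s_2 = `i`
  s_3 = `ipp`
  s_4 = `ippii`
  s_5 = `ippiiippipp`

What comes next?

Apply φ to ippiiippipp symbol by symbol: i→ipp, p→i, p→i, i→ipp, i→ipp, i→ipp, p→i, p→i, i→ipp, p→i, p→i; joined: ipp i i ipp ipp ipp i i ipp i i.

ippiiippippippiiippii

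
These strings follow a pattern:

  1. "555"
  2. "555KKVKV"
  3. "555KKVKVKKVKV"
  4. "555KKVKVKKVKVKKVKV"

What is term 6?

555KKVKVKKVKVKKVKVKKVKVKKVKV

The strings grow by a fixed suffix KKVKV each time.
From 555KKVKVKKVKVKKVKV, 2 further steps: 555KKVKVKKVKVKKVKV → 555KKVKVKKVKVKKVKVKKVKV → (answer).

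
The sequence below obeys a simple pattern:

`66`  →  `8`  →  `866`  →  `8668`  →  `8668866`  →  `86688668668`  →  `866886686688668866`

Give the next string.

86688668668866886686688668668

From term 3 onward, concatenate the last term with the second-to-last: 8·66 = 866, 866·8 = 8668, …
The next term joins 866886686688668866 and 86688668668.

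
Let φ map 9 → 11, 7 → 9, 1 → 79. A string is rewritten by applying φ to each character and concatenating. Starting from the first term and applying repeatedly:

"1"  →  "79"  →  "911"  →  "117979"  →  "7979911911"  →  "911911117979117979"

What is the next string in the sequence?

Replace each of the 18 characters of 911911117979117979 in place — 11 79 79 11 79 79 79 79 9 11 9 11 79 79 9 11 9 11 — and concatenate.

11797911797979799119117979911911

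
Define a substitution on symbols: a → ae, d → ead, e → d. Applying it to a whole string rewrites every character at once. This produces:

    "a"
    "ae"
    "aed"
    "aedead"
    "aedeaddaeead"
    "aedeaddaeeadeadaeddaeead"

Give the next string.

φ(aedeaddaeeadeadaeddaeead) expands symbol-by-symbol to ae d ead d ae ead ead ae d d ae ead d ae ead ae d ead ead ae d d ae ead; joining the 24 pieces gives the next term.

aedeaddaeeadeadaeddaeeaddaeeadaedeadeadaeddaeead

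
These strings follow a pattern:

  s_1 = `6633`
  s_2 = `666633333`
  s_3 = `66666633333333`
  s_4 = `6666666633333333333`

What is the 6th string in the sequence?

66666666666633333333333333333

The n-th term is 2n 6's then 3n-1 3's (n = 1, 2, …).
For term 6, n = 6, so the run lengths are 12, 17.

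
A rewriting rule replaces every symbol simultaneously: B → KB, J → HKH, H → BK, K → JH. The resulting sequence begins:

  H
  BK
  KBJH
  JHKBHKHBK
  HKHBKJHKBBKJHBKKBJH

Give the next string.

Applying the rule to each of the 19 symbols of HKHBKJHKBBKJHBKKBJH gives the pieces BK JH BK KB JH HKH BK JH KB KB JH HKH BK KB JH JH KB HKH BK, which concatenate to the answer.

BKJHBKKBJHHKHBKJHKBKBJHHKHBKKBJHJHKBHKHBK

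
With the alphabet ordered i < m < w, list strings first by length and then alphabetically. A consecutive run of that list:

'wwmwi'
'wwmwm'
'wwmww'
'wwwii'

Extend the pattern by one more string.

Treat wwwii as a base-3 numeral over the given alphabet and add one, carrying through any trailing w's.

wwwim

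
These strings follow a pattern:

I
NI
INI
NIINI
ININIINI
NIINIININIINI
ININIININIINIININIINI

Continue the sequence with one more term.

From term 3 onward, concatenate the second-to-last term with the last: I·NI = INI, NI·INI = NIINI, …
The next term joins NIINIININIINI and ININIININIINIININIINI.

NIINIININIINIININIININIINIININIINI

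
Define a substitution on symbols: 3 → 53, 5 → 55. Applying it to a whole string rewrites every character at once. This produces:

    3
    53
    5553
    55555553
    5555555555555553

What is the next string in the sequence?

φ(5555555555555553) expands symbol-by-symbol to 55 55 55 55 55 55 55 55 55 55 55 55 55 55 55 53; joining the 16 pieces gives the next term.

55555555555555555555555555555553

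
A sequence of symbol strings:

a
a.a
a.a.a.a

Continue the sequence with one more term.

Each string is two copies of the previous one joined by '.'.
Doubling a.a.a.a with '.' between the halves:

a.a.a.a.a.a.a.a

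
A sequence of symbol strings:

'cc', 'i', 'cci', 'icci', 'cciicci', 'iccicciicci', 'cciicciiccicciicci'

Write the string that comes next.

iccicciiccicciicciiccicciicci

This is a Fibonacci-style word recurrence s(k) = s(k−2)·s(k−1): e.g. cc·i = cci.
Continuing: iccicciicci · cciicciiccicciicci gives term 8.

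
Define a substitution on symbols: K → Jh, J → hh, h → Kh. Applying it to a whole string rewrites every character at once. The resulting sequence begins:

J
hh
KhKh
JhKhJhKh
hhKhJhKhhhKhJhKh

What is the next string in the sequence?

φ(hhKhJhKhhhKhJhKh) expands symbol-by-symbol to Kh Kh Jh Kh hh Kh Jh Kh Kh Kh Jh Kh hh Kh Jh Kh; joining the 16 pieces gives the next term.

KhKhJhKhhhKhJhKhKhKhJhKhhhKhJhKh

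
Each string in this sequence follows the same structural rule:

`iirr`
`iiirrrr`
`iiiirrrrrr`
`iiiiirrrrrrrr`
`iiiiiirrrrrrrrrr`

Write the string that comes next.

iiiiiiirrrrrrrrrrrr

Reading off run lengths: i runs 2, 3, 4, 5, 6; r runs 2, 4, 6, 8, 10 — each is linear in n (n = 1, 2, …).
At n = 6 the blocks have lengths 7, 12.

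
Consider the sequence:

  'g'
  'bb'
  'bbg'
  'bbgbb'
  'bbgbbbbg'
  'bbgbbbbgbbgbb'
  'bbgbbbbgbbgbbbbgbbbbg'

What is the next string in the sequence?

This is a Fibonacci-style word recurrence s(k) = s(k−1)·s(k−2): e.g. bb·g = bbg.
Continuing: bbgbbbbgbbgbbbbgbbbbg · bbgbbbbgbbgbb gives term 8.

bbgbbbbgbbgbbbbgbbbbgbbgbbbbgbbgbb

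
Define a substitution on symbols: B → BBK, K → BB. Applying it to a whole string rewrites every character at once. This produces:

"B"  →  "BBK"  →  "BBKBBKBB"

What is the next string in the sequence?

BBKBBKBBBBKBBKBBBBKBBK

Apply φ to BBKBBKBB symbol by symbol: B→BBK, B→BBK, K→BB, B→BBK, B→BBK, K→BB, B→BBK, B→BBK; joined: BBK BBK BB BBK BBK BB BBK BBK.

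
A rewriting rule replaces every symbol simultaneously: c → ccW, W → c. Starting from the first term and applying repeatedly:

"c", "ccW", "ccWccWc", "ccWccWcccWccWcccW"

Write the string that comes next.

ccWccWcccWccWcccWccWccWcccWccWcccWccWccWc

Applying the rule to each of the 17 symbols of ccWccWcccWccWcccW gives the pieces ccW ccW c ccW ccW c ccW ccW ccW c ccW ccW c ccW ccW ccW c, which concatenate to the answer.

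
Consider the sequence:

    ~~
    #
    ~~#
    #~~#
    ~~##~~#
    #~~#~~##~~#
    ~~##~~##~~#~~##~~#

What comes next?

#~~#~~##~~#~~##~~##~~#~~##~~#

This is a Fibonacci-style word recurrence s(k) = s(k−2)·s(k−1): e.g. ~~·# = ~~#.
The next term joins #~~#~~##~~# and ~~##~~##~~#~~##~~#.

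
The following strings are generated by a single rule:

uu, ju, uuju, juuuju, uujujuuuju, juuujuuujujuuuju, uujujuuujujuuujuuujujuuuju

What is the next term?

juuujuuujujuuujuuujujuuujujuuujuuujujuuuju

From term 3 onward, concatenate the second-to-last term with the last: uu·ju = uuju, ju·uuju = juuuju, …
The next term joins juuujuuujujuuuju and uujujuuujujuuujuuujujuuuju.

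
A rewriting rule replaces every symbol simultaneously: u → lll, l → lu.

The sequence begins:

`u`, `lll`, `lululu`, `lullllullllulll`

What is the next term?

Applying the rule to each of the 15 symbols of lullllullllulll gives the pieces lu lll lu lu lu lu lll lu lu lu lu lll lu lu lu, which concatenate to the answer.

lullllulululullllulululullllululu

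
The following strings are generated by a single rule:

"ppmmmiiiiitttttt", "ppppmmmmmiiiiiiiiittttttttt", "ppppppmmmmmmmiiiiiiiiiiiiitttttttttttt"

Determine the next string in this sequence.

The n-th term is 2n p's then 2n+1 m's then 4n+1 i's then 3n+3 t's (n = 1, 2, …).
For the next term, n = 4, so the run lengths are 8, 9, 17, 15.

ppppppppmmmmmmmmmiiiiiiiiiiiiiiiiittttttttttttttt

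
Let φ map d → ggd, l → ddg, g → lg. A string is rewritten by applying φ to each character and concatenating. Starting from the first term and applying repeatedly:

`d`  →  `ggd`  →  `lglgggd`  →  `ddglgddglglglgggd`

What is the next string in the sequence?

φ(ddglgddglglglgggd) expands symbol-by-symbol to ggd ggd lg ddg lg ggd ggd lg ddg lg ddg lg ddg lg lg lg ggd; joining the 17 pieces gives the next term.

ggdggdlgddglgggdggdlgddglgddglgddglglglgggd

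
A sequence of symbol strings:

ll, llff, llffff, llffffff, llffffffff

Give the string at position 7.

llffffffffffff

The strings grow by a fixed suffix ff each time.
From llffffffff, 2 further steps: llffffffff → llffffffffff → (answer).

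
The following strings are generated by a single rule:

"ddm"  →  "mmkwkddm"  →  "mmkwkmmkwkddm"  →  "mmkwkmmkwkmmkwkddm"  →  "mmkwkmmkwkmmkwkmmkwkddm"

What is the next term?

The strings grow by a fixed prefix mmkwk each time.
So the next term is mmkwk·mmkwkmmkwkmmkwkmmkwkddm.

mmkwkmmkwkmmkwkmmkwkmmkwkddm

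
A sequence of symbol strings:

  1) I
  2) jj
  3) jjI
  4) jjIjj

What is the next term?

Each term (from the third on) is the previous term followed by the one before it: term 3 = jj·I = jjI.
Continuing: jjIjj · jjI gives term 5.

jjIjjjjI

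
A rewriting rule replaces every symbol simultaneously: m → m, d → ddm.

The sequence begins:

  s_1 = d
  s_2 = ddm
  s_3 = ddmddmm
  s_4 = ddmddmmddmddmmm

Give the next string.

ddmddmmddmddmmmddmddmmddmddmmmm

Replace each of the 15 characters of ddmddmmddmddmmm in place — ddm ddm m ddm ddm m m ddm ddm m ddm ddm m m m — and concatenate.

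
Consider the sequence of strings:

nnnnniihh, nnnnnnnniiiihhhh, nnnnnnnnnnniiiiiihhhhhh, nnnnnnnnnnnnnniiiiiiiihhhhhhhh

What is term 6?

The n-th term is 3n-1 n's then 2n-2 i's then 2n-2 h's, where the shown terms are n = 2, 3, 4, 5.
For term 6, n = 7, so the run lengths are 20, 12, 12.

nnnnnnnnnnnnnnnnnnnniiiiiiiiiiiihhhhhhhhhhhh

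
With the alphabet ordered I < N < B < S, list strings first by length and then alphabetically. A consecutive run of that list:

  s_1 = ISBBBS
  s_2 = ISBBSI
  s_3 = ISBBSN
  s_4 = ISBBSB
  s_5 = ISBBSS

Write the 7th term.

Continuing the enumeration 2 steps past ISBBSS: ISBBSS → ISBSII → (answer).

ISBSIN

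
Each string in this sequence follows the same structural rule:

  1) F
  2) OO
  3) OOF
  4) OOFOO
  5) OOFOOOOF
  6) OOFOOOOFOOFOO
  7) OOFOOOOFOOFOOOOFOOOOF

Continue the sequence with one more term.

Each term (from the third on) is the previous term followed by the one before it: term 3 = OO·F = OOF.
So term 8 is OOFOOOOFOOFOOOOFOOOOF·OOFOOOOFOOFOO.

OOFOOOOFOOFOOOOFOOOOFOOFOOOOFOOFOO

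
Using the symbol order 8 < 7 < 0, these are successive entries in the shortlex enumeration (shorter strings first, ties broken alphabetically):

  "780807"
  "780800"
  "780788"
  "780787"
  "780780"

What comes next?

780778

The successor of 780780 increments the rightmost position that isn't already 0 and resets every position after it to 8.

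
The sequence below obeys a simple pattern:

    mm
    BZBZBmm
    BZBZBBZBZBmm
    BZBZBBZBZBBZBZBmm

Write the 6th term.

Each term is the previous one with BZBZB prepended.
From BZBZBBZBZBBZBZBmm, 2 further steps: BZBZBBZBZBBZBZBmm → BZBZBBZBZBBZBZBBZBZBmm → (answer).

BZBZBBZBZBBZBZBBZBZBBZBZBmm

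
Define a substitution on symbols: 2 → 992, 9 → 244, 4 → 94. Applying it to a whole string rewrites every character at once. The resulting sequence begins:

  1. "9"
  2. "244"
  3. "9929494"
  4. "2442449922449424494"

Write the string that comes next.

Applying the rule to each of the 19 symbols of 2442449922449424494 gives the pieces 992 94 94 992 94 94 244 244 992 992 94 94 244 94 992 94 94 244 94, which concatenate to the answer.

99294949929494244244992992949424494992949424494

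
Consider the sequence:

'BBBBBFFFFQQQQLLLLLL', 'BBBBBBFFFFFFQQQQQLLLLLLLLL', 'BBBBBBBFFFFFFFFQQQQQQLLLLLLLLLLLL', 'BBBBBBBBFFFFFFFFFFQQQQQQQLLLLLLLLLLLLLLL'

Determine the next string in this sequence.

BBBBBBBBBFFFFFFFFFFFFQQQQQQQQLLLLLLLLLLLLLLLLLL

Reading off run lengths: B runs 5, 6, 7, 8; F runs 4, 6, 8, 10; Q runs 4, 5, 6, 7; L runs 6, 9, 12, 15 — each is linear in n, where the shown terms are n = 2, 3, 4, 5.
Setting n = 6 gives 9, 12, 8, 18 characters in each block.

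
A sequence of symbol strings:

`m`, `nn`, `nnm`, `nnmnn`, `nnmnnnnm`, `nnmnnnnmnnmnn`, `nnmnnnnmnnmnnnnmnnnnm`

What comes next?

nnmnnnnmnnmnnnnmnnnnmnnmnnnnmnnmnn

Each term (from the third on) is the previous term followed by the one before it: term 3 = nn·m = nnm.
Continuing: nnmnnnnmnnmnnnnmnnnnm · nnmnnnnmnnmnn gives term 8.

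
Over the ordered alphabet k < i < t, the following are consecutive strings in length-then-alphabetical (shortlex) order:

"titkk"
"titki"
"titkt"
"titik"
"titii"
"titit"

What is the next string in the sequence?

tittk

The successor of titit increments the rightmost position that isn't already t and resets every position after it to k.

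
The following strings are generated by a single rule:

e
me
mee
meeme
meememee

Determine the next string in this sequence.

meememeemeeme

This is a Fibonacci-style word recurrence s(k) = s(k−1)·s(k−2): e.g. me·e = mee.
The next term joins meememee and meeme.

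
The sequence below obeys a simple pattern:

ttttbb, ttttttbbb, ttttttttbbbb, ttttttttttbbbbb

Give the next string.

Term n consists of 2n t's, followed by n b's, where the shown terms are n = 2, 3, 4, 5.
For the next term, n = 6, so the run lengths are 12, 6.

ttttttttttttbbbbbb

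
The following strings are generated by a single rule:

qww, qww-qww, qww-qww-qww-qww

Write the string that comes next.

qww-qww-qww-qww-qww-qww-qww-qww

Each string is two copies of the previous one joined by '-'.
One more doubling of qww-qww-qww-qww gives the answer.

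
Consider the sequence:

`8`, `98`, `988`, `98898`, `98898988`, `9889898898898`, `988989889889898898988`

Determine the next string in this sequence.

9889898898898988989889889898898898

From term 3 onward, concatenate the last term with the second-to-last: 98·8 = 988, 988·98 = 98898, …
The next term joins 988989889889898898988 and 9889898898898.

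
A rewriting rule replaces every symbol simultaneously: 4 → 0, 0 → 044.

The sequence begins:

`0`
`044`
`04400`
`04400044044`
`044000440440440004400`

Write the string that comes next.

Applying the rule to each of the 21 symbols of 044000440440440004400 gives the pieces 044 0 0 044 044 044 0 0 044 0 0 044 0 0 044 044 044 0 0 044 044, which concatenate to the answer.

0440004404404400044000440004404404400044044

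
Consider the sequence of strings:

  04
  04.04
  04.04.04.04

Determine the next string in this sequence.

Each string is two copies of the previous one joined by '.'.
So the next term is two copies of 04.04.04.04 with '.' between the halves.

04.04.04.04.04.04.04.04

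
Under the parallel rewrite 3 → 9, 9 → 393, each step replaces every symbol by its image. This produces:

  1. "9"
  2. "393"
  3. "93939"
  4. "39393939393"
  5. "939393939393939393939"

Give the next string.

Rewriting the 21 symbols of 939393939393939393939 one by one yields 393 9 393 9 393 9 393 9 393 9 393 9 393 9 393 9 393 9 393 9 393; concatenated:

3939393939393939393939393939393939393939393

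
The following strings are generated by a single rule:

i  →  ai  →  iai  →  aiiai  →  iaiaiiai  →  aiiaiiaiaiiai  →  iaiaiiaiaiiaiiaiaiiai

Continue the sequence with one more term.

aiiaiiaiaiiaiiaiaiiaiaiiaiiaiaiiai

This is a Fibonacci-style word recurrence s(k) = s(k−2)·s(k−1): e.g. i·ai = iai.
The next term joins aiiaiiaiaiiai and iaiaiiaiaiiaiiaiaiiai.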